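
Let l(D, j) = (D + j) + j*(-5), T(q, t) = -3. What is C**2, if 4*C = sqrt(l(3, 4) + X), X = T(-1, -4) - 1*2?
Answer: -9/8 ≈ -1.1250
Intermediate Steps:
X = -5 (X = -3 - 1*2 = -3 - 2 = -5)
l(D, j) = D - 4*j (l(D, j) = (D + j) - 5*j = D - 4*j)
C = 3*I*sqrt(2)/4 (C = sqrt((3 - 4*4) - 5)/4 = sqrt((3 - 16) - 5)/4 = sqrt(-13 - 5)/4 = sqrt(-18)/4 = (3*I*sqrt(2))/4 = 3*I*sqrt(2)/4 ≈ 1.0607*I)
C**2 = (3*I*sqrt(2)/4)**2 = -9/8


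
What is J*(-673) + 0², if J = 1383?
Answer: -930759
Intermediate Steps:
J*(-673) + 0² = 1383*(-673) + 0² = -930759 + 0 = -930759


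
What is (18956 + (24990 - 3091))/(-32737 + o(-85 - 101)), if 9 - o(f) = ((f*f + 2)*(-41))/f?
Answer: -3799515/3752963 ≈ -1.0124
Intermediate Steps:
o(f) = 9 - (-82 - 41*f**2)/f (o(f) = 9 - (f*f + 2)*(-41)/f = 9 - (f**2 + 2)*(-41)/f = 9 - (2 + f**2)*(-41)/f = 9 - (-82 - 41*f**2)/f)
(18956 + (24990 - 3091))/(-32737 + o(-85 - 101)) = (18956 + (24990 - 3091))/(-32737 + (9 + 41*(-85 - 101) + 82/(-85 - 101))) = (18956 + 21899)/(-32737 + (9 + 41*(-186) + 82/(-186))) = 40855/(-32737 + (9 - 7626 + 82*(-1/186))) = 40855/(-32737 + (9 - 7626 - 41/93)) = 40855/(-32737 - 708422/93) = 40855/(-3752963/93) = 40855*(-93/3752963) = -3799515/3752963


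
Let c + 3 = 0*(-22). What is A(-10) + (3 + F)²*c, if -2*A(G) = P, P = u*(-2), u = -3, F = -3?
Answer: -3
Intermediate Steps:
P = 6 (P = -3*(-2) = 6)
c = -3 (c = -3 + 0*(-22) = -3 + 0 = -3)
A(G) = -3 (A(G) = -½*6 = -3)
A(-10) + (3 + F)²*c = -3 + (3 - 3)²*(-3) = -3 + 0²*(-3) = -3 + 0*(-3) = -3 + 0 = -3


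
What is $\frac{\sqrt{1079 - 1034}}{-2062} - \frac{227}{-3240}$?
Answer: $\frac{227}{3240} - \frac{3 \sqrt{5}}{2062} \approx 0.066808$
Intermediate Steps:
$\frac{\sqrt{1079 - 1034}}{-2062} - \frac{227}{-3240} = \sqrt{45} \left(- \frac{1}{2062}\right) - - \frac{227}{3240} = 3 \sqrt{5} \left(- \frac{1}{2062}\right) + \frac{227}{3240} = - \frac{3 \sqrt{5}}{2062} + \frac{227}{3240} = \frac{227}{3240} - \frac{3 \sqrt{5}}{2062}$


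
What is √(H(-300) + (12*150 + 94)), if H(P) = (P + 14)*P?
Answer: √87694 ≈ 296.13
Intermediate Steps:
H(P) = P*(14 + P) (H(P) = (14 + P)*P = P*(14 + P))
√(H(-300) + (12*150 + 94)) = √(-300*(14 - 300) + (12*150 + 94)) = √(-300*(-286) + (1800 + 94)) = √(85800 + 1894) = √87694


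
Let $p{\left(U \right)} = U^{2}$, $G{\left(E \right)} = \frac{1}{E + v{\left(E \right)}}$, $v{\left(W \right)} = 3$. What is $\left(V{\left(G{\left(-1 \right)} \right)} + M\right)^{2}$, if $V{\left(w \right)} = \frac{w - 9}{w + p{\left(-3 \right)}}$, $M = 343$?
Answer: $\frac{42250000}{361} \approx 1.1704 \cdot 10^{5}$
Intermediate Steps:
$G{\left(E \right)} = \frac{1}{3 + E}$ ($G{\left(E \right)} = \frac{1}{E + 3} = \frac{1}{3 + E}$)
$V{\left(w \right)} = \frac{-9 + w}{9 + w}$ ($V{\left(w \right)} = \frac{w - 9}{w + \left(-3\right)^{2}} = \frac{-9 + w}{w + 9} = \frac{-9 + w}{9 + w}$)
$\left(V{\left(G{\left(-1 \right)} \right)} + M\right)^{2} = \left(\frac{-9 + \frac{1}{3 - 1}}{9 + \frac{1}{3 - 1}} + 343\right)^{2} = \left(\frac{-9 + \frac{1}{2}}{9 + \frac{1}{2}} + 343\right)^{2} = \left(\frac{1}{\frac{19}{2}} \left(- \frac{17}{2}\right) + 343\right)^{2} = \left(\frac{2}{19} \left(- \frac{17}{2}\right) + 343\right)^{2} = \left(- \frac{17}{19} + 343\right)^{2} = \left(\frac{6500}{19}\right)^{2} = \frac{42250000}{361}$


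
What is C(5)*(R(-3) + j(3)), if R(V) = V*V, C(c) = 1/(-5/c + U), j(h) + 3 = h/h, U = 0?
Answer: -7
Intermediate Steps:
j(h) = -2 (j(h) = -3 + h/h = -3 + 1 = -2)
C(c) = -c/5 (C(c) = 1/(-5/c + 0) = 1/(-5/c) = -c/5)
R(V) = V²
C(5)*(R(-3) + j(3)) = (-⅕*5)*((-3)² - 2) = -(9 - 2) = -1*7 = -7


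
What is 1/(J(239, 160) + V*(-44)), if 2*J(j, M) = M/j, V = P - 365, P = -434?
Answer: 239/8402364 ≈ 2.8444e-5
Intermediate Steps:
V = -799 (V = -434 - 365 = -799)
J(j, M) = M/(2*j) (J(j, M) = (M/j)/2 = M/(2*j))
1/(J(239, 160) + V*(-44)) = 1/((½)*160/239 - 799*(-44)) = 1/((½)*160*(1/239) + 35156) = 1/(80/239 + 35156) = 1/(8402364/239) = 239/8402364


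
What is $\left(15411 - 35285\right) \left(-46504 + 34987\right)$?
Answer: $228888858$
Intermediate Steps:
$\left(15411 - 35285\right) \left(-46504 + 34987\right) = \left(-19874\right) \left(-11517\right) = 228888858$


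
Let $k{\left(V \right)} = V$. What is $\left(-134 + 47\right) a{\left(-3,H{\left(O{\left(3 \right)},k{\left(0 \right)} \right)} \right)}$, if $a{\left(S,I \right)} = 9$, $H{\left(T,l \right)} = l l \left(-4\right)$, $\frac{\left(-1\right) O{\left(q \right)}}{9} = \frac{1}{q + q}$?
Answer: $-783$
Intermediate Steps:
$O{\left(q \right)} = - \frac{9}{2 q}$ ($O{\left(q \right)} = - \frac{9}{q + q} = - \frac{9}{2 q}$)
$H{\left(T,l \right)} = - 4 l^{2}$ ($H{\left(T,l \right)} = l^{2} \left(-4\right) = - 4 l^{2}$)
$\left(-134 + 47\right) a{\left(-3,H{\left(O{\left(3 \right)},k{\left(0 \right)} \right)} \right)} = \left(-134 + 47\right) 9 = \left(-87\right) 9 = -783$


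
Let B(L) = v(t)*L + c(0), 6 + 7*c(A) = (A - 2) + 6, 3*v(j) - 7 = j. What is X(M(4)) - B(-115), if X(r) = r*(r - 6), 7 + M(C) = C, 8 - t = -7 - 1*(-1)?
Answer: 5826/7 ≈ 832.29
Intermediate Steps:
t = 14 (t = 8 - (-7 - 1*(-1)) = 8 - (-7 + 1) = 8 - 1*(-6) = 8 + 6 = 14)
v(j) = 7/3 + j/3
M(C) = -7 + C
c(A) = -2/7 + A/7 (c(A) = -6/7 + ((A - 2) + 6)/7 = -6/7 + ((-2 + A) + 6)/7 = -6/7 + (4 + A)/7 = -6/7 + (4/7 + A/7) = -2/7 + A/7)
X(r) = r*(-6 + r)
B(L) = -2/7 + 7*L (B(L) = (7/3 + (⅓)*14)*L + (-2/7 + (⅐)*0) = (7/3 + 14/3)*L + (-2/7 + 0) = 7*L - 2/7 = -2/7 + 7*L)
X(M(4)) - B(-115) = (-7 + 4)*(-6 + (-7 + 4)) - (-2/7 + 7*(-115)) = -3*(-6 - 3) - (-2/7 - 805) = -3*(-9) - 1*(-5637/7) = 27 + 5637/7 = 5826/7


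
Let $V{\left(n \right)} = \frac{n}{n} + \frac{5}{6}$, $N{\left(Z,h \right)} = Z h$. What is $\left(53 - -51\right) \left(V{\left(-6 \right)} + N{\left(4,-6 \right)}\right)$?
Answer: $- \frac{6916}{3} \approx -2305.3$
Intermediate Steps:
$V{\left(n \right)} = \frac{11}{6}$ ($V{\left(n \right)} = 1 + 5 \cdot \frac{1}{6} = 1 + \frac{5}{6} = \frac{11}{6}$)
$\left(53 - -51\right) \left(V{\left(-6 \right)} + N{\left(4,-6 \right)}\right) = \left(53 - -51\right) \left(\frac{11}{6} + 4 \left(-6\right)\right) = \left(53 + 51\right) \left(\frac{11}{6} - 24\right) = 104 \left(- \frac{133}{6}\right) = - \frac{6916}{3}$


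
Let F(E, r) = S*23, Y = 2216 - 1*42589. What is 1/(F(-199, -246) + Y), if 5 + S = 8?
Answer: -1/40304 ≈ -2.4811e-5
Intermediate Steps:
S = 3 (S = -5 + 8 = 3)
Y = -40373 (Y = 2216 - 42589 = -40373)
F(E, r) = 69 (F(E, r) = 3*23 = 69)
1/(F(-199, -246) + Y) = 1/(69 - 40373) = 1/(-40304) = -1/40304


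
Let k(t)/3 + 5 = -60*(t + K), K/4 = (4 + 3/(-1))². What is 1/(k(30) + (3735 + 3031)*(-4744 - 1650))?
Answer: -1/43267939 ≈ -2.3112e-8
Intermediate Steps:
K = 4 (K = 4*(4 + 3/(-1))² = 4*(4 + 3*(-1))² = 4*(4 - 3)² = 4*1² = 4*1 = 4)
k(t) = -735 - 180*t (k(t) = -15 + 3*(-60*(t + 4)) = -15 + 3*(-60*(4 + t)) = -15 + 3*(-240 - 60*t) = -15 + (-720 - 180*t) = -735 - 180*t)
1/(k(30) + (3735 + 3031)*(-4744 - 1650)) = 1/((-735 - 180*30) + (3735 + 3031)*(-4744 - 1650)) = 1/((-735 - 5400) + 6766*(-6394)) = 1/(-6135 - 43261804) = 1/(-43267939) = -1/43267939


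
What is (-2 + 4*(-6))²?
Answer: 676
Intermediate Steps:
(-2 + 4*(-6))² = (-2 - 24)² = (-26)² = 676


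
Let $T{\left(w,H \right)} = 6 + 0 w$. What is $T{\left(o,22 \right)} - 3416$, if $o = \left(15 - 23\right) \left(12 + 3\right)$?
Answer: $-3410$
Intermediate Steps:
$o = -120$ ($o = \left(-8\right) 15 = -120$)
$T{\left(w,H \right)} = 6$ ($T{\left(w,H \right)} = 6 + 0 = 6$)
$T{\left(o,22 \right)} - 3416 = 6 - 3416 = -3410$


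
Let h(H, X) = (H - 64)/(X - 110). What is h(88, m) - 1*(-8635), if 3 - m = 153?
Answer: 561269/65 ≈ 8634.9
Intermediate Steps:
m = -150 (m = 3 - 1*153 = 3 - 153 = -150)
h(H, X) = (-64 + H)/(-110 + X)
h(88, m) - 1*(-8635) = (-64 + 88)/(-110 - 150) - 1*(-8635) = 24/(-260) + 8635 = -1/260*24 + 8635 = -6/65 + 8635 = 561269/65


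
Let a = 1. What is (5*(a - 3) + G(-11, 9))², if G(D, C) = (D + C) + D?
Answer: 529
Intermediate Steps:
G(D, C) = C + 2*D (G(D, C) = (C + D) + D = C + 2*D)
(5*(a - 3) + G(-11, 9))² = (5*(1 - 3) + (9 + 2*(-11)))² = (5*(-2) + (9 - 22))² = (-10 - 13)² = (-23)² = 529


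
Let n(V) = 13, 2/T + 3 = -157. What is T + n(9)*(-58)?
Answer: -60321/80 ≈ -754.01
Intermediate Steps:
T = -1/80 (T = 2/(-3 - 157) = 2/(-160) = 2*(-1/160) = -1/80 ≈ -0.012500)
T + n(9)*(-58) = -1/80 + 13*(-58) = -1/80 - 754 = -60321/80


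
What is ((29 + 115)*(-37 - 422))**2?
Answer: 4368681216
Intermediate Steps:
((29 + 115)*(-37 - 422))**2 = (144*(-459))**2 = (-66096)**2 = 4368681216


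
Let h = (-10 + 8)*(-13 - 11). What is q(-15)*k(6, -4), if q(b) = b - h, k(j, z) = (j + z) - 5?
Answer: 189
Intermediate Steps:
h = 48 (h = -2*(-24) = 48)
k(j, z) = -5 + j + z
q(b) = -48 + b (q(b) = b - 1*48 = b - 48 = -48 + b)
q(-15)*k(6, -4) = (-48 - 15)*(-5 + 6 - 4) = -63*(-3) = 189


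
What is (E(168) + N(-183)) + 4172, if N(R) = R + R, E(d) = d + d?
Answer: 4142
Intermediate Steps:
E(d) = 2*d
N(R) = 2*R
(E(168) + N(-183)) + 4172 = (2*168 + 2*(-183)) + 4172 = (336 - 366) + 4172 = -30 + 4172 = 4142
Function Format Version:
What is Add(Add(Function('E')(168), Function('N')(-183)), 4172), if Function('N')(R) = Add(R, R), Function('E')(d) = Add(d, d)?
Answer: 4142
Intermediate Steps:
Function('E')(d) = Mul(2, d)
Function('N')(R) = Mul(2, R)
Add(Add(Function('E')(168), Function('N')(-183)), 4172) = Add(Add(Mul(2, 168), Mul(2, -183)), 4172) = Add(Add(336, -366), 4172) = Add(-30, 4172) = 4142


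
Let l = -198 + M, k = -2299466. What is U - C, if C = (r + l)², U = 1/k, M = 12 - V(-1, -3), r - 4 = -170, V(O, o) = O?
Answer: -283296510667/2299466 ≈ -1.2320e+5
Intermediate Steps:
r = -166 (r = 4 - 170 = -166)
M = 13 (M = 12 - 1*(-1) = 12 + 1 = 13)
l = -185 (l = -198 + 13 = -185)
U = -1/2299466 (U = 1/(-2299466) = -1/2299466 ≈ -4.3488e-7)
C = 123201 (C = (-166 - 185)² = (-351)² = 123201)
U - C = -1/2299466 - 1*123201 = -1/2299466 - 123201 = -283296510667/2299466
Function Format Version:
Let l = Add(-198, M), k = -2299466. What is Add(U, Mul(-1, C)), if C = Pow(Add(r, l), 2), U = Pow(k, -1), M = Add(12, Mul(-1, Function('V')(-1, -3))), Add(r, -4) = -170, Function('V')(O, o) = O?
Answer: Rational(-283296510667, 2299466) ≈ -1.2320e+5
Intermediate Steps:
r = -166 (r = Add(4, -170) = -166)
M = 13 (M = Add(12, Mul(-1, -1)) = Add(12, 1) = 13)
l = -185 (l = Add(-198, 13) = -185)
U = Rational(-1, 2299466) (U = Pow(-2299466, -1) = Rational(-1, 2299466) ≈ -4.3488e-7)
C = 123201 (C = Pow(Add(-166, -185), 2) = Pow(-351, 2) = 123201)
Add(U, Mul(-1, C)) = Add(Rational(-1, 2299466), Mul(-1, 123201)) = Add(Rational(-1, 2299466), -123201) = Rational(-283296510667, 2299466)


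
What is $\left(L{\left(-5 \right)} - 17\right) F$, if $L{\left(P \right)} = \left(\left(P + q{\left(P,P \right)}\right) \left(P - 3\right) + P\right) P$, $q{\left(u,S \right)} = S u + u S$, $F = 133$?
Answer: $240464$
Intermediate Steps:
$q{\left(u,S \right)} = 2 S u$ ($q{\left(u,S \right)} = S u + S u = 2 S u$)
$L{\left(P \right)} = P \left(P + \left(-3 + P\right) \left(P + 2 P^{2}\right)\right)$ ($L{\left(P \right)} = \left(\left(P + 2 P P\right) \left(P - 3\right) + P\right) P = \left(\left(P + 2 P^{2}\right) \left(-3 + P\right) + P\right) P = \left(\left(-3 + P\right) \left(P + 2 P^{2}\right) + P\right) P = \left(P + \left(-3 + P\right) \left(P + 2 P^{2}\right)\right) P = P \left(P + \left(-3 + P\right) \left(P + 2 P^{2}\right)\right)$)
$\left(L{\left(-5 \right)} - 17\right) F = \left(\left(-5\right)^{2} \left(-2 - -25 + 2 \left(-5\right)^{2}\right) - 17\right) 133 = \left(25 \left(-2 + 25 + 2 \cdot 25\right) - 17\right) 133 = \left(25 \left(-2 + 25 + 50\right) - 17\right) 133 = \left(25 \cdot 73 - 17\right) 133 = \left(1825 - 17\right) 133 = 1808 \cdot 133 = 240464$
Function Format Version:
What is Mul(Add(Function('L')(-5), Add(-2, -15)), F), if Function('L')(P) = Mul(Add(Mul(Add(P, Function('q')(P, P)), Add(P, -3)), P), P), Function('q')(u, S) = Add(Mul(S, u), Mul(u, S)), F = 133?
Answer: 240464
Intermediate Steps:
Function('q')(u, S) = Mul(2, S, u) (Function('q')(u, S) = Add(Mul(S, u), Mul(S, u)) = Mul(2, S, u))
Function('L')(P) = Mul(P, Add(P, Mul(Add(-3, P), Add(P, Mul(2, Pow(P, 2)))))) (Function('L')(P) = Mul(Add(Mul(Add(P, Mul(2, P, P)), Add(P, -3)), P), P) = Mul(Add(Mul(Add(P, Mul(2, Pow(P, 2))), Add(-3, P)), P), P) = Mul(Add(Mul(Add(-3, P), Add(P, Mul(2, Pow(P, 2)))), P), P) = Mul(Add(P, Mul(Add(-3, P), Add(P, Mul(2, Pow(P, 2))))), P) = Mul(P, Add(P, Mul(Add(-3, P), Add(P, Mul(2, Pow(P, 2)))))))
Mul(Add(Function('L')(-5), Add(-2, -15)), F) = Mul(Add(Mul(Pow(-5, 2), Add(-2, Mul(-5, -5), Mul(2, Pow(-5, 2)))), Add(-2, -15)), 133) = Mul(Add(Mul(25, Add(-2, 25, Mul(2, 25))), -17), 133) = Mul(Add(Mul(25, Add(-2, 25, 50)), -17), 133) = Mul(Add(Mul(25, 73), -17), 133) = Mul(Add(1825, -17), 133) = Mul(1808, 133) = 240464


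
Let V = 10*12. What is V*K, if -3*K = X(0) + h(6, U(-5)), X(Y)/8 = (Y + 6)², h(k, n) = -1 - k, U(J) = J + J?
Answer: -11240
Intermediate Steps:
U(J) = 2*J
X(Y) = 8*(6 + Y)² (X(Y) = 8*(Y + 6)² = 8*(6 + Y)²)
V = 120
K = -281/3 (K = -(8*(6 + 0)² + (-1 - 1*6))/3 = -(8*6² + (-1 - 6))/3 = -(8*36 - 7)/3 = -(288 - 7)/3 = -⅓*281 = -281/3 ≈ -93.667)
V*K = 120*(-281/3) = -11240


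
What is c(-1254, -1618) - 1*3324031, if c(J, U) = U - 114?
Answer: -3325763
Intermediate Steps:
c(J, U) = -114 + U
c(-1254, -1618) - 1*3324031 = (-114 - 1618) - 1*3324031 = -1732 - 3324031 = -3325763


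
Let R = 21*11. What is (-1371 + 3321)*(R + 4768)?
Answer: 9748050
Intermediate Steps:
R = 231
(-1371 + 3321)*(R + 4768) = (-1371 + 3321)*(231 + 4768) = 1950*4999 = 9748050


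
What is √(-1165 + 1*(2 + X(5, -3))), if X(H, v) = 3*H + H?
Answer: 3*I*√127 ≈ 33.808*I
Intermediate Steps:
X(H, v) = 4*H
√(-1165 + 1*(2 + X(5, -3))) = √(-1165 + 1*(2 + 4*5)) = √(-1165 + 1*(2 + 20)) = √(-1165 + 1*22) = √(-1165 + 22) = √(-1143) = 3*I*√127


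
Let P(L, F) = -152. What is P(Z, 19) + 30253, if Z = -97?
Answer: 30101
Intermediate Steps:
P(Z, 19) + 30253 = -152 + 30253 = 30101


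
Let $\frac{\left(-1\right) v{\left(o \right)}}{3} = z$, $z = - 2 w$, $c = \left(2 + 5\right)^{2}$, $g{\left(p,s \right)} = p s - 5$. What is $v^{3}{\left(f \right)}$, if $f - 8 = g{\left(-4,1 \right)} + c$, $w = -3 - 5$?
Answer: $-110592$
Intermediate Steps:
$g{\left(p,s \right)} = -5 + p s$
$w = -8$
$c = 49$ ($c = 7^{2} = 49$)
$f = 48$ ($f = 8 + \left(\left(-5 - 4\right) + 49\right) = 8 + \left(-9 + 49\right) = 8 + 40 = 48$)
$z = 16$ ($z = \left(-2\right) \left(-8\right) = 16$)
$v{\left(o \right)} = -48$ ($v{\left(o \right)} = \left(-3\right) 16 = -48$)
$v^{3}{\left(f \right)} = \left(-48\right)^{3} = -110592$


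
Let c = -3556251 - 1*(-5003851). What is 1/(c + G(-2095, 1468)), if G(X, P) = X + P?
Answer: 1/1446973 ≈ 6.9110e-7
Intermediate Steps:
G(X, P) = P + X
c = 1447600 (c = -3556251 + 5003851 = 1447600)
1/(c + G(-2095, 1468)) = 1/(1447600 + (1468 - 2095)) = 1/(1447600 - 627) = 1/1446973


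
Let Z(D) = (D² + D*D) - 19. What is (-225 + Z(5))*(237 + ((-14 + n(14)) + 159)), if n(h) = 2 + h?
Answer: -77212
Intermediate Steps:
Z(D) = -19 + 2*D² (Z(D) = (D² + D²) - 19 = 2*D² - 19 = -19 + 2*D²)
(-225 + Z(5))*(237 + ((-14 + n(14)) + 159)) = (-225 + (-19 + 2*5²))*(237 + ((-14 + (2 + 14)) + 159)) = (-225 + (-19 + 2*25))*(237 + ((-14 + 16) + 159)) = (-225 + (-19 + 50))*(237 + (2 + 159)) = (-225 + 31)*(237 + 161) = -194*398 = -77212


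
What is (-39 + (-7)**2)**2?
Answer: 100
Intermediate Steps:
(-39 + (-7)**2)**2 = (-39 + 49)**2 = 10**2 = 100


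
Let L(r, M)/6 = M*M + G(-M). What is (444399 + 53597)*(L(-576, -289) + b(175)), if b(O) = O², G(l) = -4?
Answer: 264797919092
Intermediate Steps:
L(r, M) = -24 + 6*M² (L(r, M) = 6*(M*M - 4) = 6*(M² - 4) = 6*(-4 + M²) = -24 + 6*M²)
(444399 + 53597)*(L(-576, -289) + b(175)) = (444399 + 53597)*((-24 + 6*(-289)²) + 175²) = 497996*((-24 + 6*83521) + 30625) = 497996*((-24 + 501126) + 30625) = 497996*(501102 + 30625) = 497996*531727 = 264797919092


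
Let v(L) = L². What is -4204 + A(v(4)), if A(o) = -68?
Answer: -4272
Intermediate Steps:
-4204 + A(v(4)) = -4204 - 68 = -4272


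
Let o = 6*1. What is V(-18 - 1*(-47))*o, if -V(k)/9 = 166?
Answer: -8964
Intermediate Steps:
o = 6
V(k) = -1494 (V(k) = -9*166 = -1494)
V(-18 - 1*(-47))*o = -1494*6 = -8964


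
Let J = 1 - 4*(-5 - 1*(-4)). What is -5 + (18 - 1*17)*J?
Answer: 0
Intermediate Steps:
J = 5 (J = 1 - 4*(-5 + 4) = 1 - 4*(-1) = 1 + 4 = 5)
-5 + (18 - 1*17)*J = -5 + (18 - 1*17)*5 = -5 + (18 - 17)*5 = -5 + 1*5 = -5 + 5 = 0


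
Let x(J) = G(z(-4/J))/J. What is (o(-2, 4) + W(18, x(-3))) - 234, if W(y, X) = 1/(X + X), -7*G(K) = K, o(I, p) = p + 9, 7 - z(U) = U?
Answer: -7451/34 ≈ -219.15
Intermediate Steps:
z(U) = 7 - U
o(I, p) = 9 + p
G(K) = -K/7
x(J) = (-1 - 4/(7*J))/J (x(J) = (-(7 - (-4)/J)/7)/J = (-(7 + 4/J)/7)/J = (-1 - 4/(7*J))/J)
W(y, X) = 1/(2*X)
(o(-2, 4) + W(18, x(-3))) - 234 = ((9 + 4) + 1/(2*(((-4/7 - 1*(-3))/(-3)**2)))) - 234 = (13 + 1/(2*(((-4/7 + 3)/9)))) - 234 = (13 + 1/(2*(((1/9)*(17/7))))) - 234 = (13 + 1/(2*(17/63))) - 234 = (13 + (1/2)*(63/17)) - 234 = (13 + 63/34) - 234 = 505/34 - 234 = -7451/34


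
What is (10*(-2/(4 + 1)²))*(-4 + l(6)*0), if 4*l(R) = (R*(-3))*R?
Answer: 16/5 ≈ 3.2000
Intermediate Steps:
l(R) = -3*R²/4 (l(R) = ((R*(-3))*R)/4 = ((-3*R)*R)/4 = (-3*R²)/4 = -3*R²/4)
(10*(-2/(4 + 1)²))*(-4 + l(6)*0) = (10*(-2/(4 + 1)²))*(-4 - ¾*6²*0) = (10*(-2/(5²)))*(-4 - ¾*36*0) = (10*(-2/25))*(-4 - 27*0) = (10*(-2*1/25))*(-4 + 0) = (10*(-2/25))*(-4) = -⅘*(-4) = 16/5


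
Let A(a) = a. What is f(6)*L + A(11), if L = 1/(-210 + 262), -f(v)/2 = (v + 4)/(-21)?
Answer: 3008/273 ≈ 11.018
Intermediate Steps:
f(v) = 8/21 + 2*v/21 (f(v) = -2*(v + 4)/(-21) = -2*(4 + v)*(-1)/21 = -2*(-4/21 - v/21) = 8/21 + 2*v/21)
L = 1/52 ≈ 0.019231
f(6)*L + A(11) = (8/21 + (2/21)*6)*(1/52) + 11 = (8/21 + 4/7)*(1/52) + 11 = (20/21)*(1/52) + 11 = 5/273 + 11 = 3008/273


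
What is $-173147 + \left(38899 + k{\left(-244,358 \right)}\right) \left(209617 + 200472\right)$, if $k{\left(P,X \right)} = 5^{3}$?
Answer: $16003139989$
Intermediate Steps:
$k{\left(P,X \right)} = 125$
$-173147 + \left(38899 + k{\left(-244,358 \right)}\right) \left(209617 + 200472\right) = -173147 + \left(38899 + 125\right) \left(209617 + 200472\right) = -173147 + 39024 \cdot 410089 = -173147 + 16003313136 = 16003139989$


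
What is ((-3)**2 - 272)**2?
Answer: 69169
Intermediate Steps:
((-3)**2 - 272)**2 = (9 - 272)**2 = (-263)**2 = 69169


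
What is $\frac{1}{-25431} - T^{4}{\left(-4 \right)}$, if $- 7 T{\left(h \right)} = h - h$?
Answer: $- \frac{1}{25431} \approx -3.9322 \cdot 10^{-5}$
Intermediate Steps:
$T{\left(h \right)} = 0$ ($T{\left(h \right)} = - \frac{h - h}{7} = \left(- \frac{1}{7}\right) 0 = 0$)
$\frac{1}{-25431} - T^{4}{\left(-4 \right)} = \frac{1}{-25431} - 0^{4} = - \frac{1}{25431} - 0 = - \frac{1}{25431} + 0 = - \frac{1}{25431}$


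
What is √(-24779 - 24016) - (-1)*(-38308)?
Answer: -38308 + I*√48795 ≈ -38308.0 + 220.9*I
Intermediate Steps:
√(-24779 - 24016) - (-1)*(-38308) = √(-48795) - 1*38308 = I*√48795 - 38308 = -38308 + I*√48795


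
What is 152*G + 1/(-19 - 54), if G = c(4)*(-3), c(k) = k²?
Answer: -532609/73 ≈ -7296.0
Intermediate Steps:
G = -48 (G = 4²*(-3) = 16*(-3) = -48)
152*G + 1/(-19 - 54) = 152*(-48) + 1/(-19 - 54) = -7296 + 1/(-73) = -7296 - 1/73 = -532609/73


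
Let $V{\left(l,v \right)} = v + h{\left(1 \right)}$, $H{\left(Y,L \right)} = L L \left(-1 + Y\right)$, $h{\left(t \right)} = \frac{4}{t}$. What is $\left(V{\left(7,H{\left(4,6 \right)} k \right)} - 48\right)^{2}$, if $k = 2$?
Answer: $29584$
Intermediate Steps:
$H{\left(Y,L \right)} = L^{2} \left(-1 + Y\right)$
$V{\left(l,v \right)} = 4 + v$ ($V{\left(l,v \right)} = v + \frac{4}{1} = v + 4 \cdot 1 = v + 4 = 4 + v$)
$\left(V{\left(7,H{\left(4,6 \right)} k \right)} - 48\right)^{2} = \left(\left(4 + 6^{2} \left(-1 + 4\right) 2\right) - 48\right)^{2} = \left(\left(4 + 36 \cdot 3 \cdot 2\right) - 48\right)^{2} = \left(\left(4 + 108 \cdot 2\right) - 48\right)^{2} = \left(\left(4 + 216\right) - 48\right)^{2} = \left(220 - 48\right)^{2} = 172^{2} = 29584$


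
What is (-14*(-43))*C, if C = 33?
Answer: 19866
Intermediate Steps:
(-14*(-43))*C = -14*(-43)*33 = 602*33 = 19866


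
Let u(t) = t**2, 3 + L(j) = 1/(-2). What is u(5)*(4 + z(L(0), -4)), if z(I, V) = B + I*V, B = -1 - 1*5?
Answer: 300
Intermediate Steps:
L(j) = -7/2 (L(j) = -3 + 1/(-2) = -3 - 1/2 = -7/2)
B = -6 (B = -1 - 5 = -6)
z(I, V) = -6 + I*V
u(5)*(4 + z(L(0), -4)) = 5**2*(4 + (-6 - 7/2*(-4))) = 25*(4 + (-6 + 14)) = 25*(4 + 8) = 25*12 = 300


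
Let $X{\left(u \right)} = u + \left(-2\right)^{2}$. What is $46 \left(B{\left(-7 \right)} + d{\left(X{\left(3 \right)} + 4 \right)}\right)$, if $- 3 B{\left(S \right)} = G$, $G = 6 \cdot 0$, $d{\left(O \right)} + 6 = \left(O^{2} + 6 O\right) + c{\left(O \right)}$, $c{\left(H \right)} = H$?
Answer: $8832$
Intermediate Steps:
$X{\left(u \right)} = 4 + u$ ($X{\left(u \right)} = u + 4 = 4 + u$)
$d{\left(O \right)} = -6 + O^{2} + 7 O$ ($d{\left(O \right)} = -6 + \left(\left(O^{2} + 6 O\right) + O\right) = -6 + \left(O^{2} + 7 O\right) = -6 + O^{2} + 7 O$)
$G = 0$
$B{\left(S \right)} = 0$ ($B{\left(S \right)} = \left(- \frac{1}{3}\right) 0 = 0$)
$46 \left(B{\left(-7 \right)} + d{\left(X{\left(3 \right)} + 4 \right)}\right) = 46 \left(0 + \left(-6 + \left(\left(4 + 3\right) + 4\right)^{2} + 7 \left(\left(4 + 3\right) + 4\right)\right)\right) = 46 \left(0 + \left(-6 + \left(7 + 4\right)^{2} + 7 \left(7 + 4\right)\right)\right) = 46 \left(0 + \left(-6 + 11^{2} + 7 \cdot 11\right)\right) = 46 \left(0 + \left(-6 + 121 + 77\right)\right) = 46 \left(0 + 192\right) = 46 \cdot 192 = 8832$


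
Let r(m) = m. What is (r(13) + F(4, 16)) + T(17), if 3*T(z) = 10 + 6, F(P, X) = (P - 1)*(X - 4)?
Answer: 163/3 ≈ 54.333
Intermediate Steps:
F(P, X) = (-1 + P)*(-4 + X)
T(z) = 16/3 (T(z) = (10 + 6)/3 = (⅓)*16 = 16/3)
(r(13) + F(4, 16)) + T(17) = (13 + (4 - 1*16 - 4*4 + 4*16)) + 16/3 = (13 + (4 - 16 - 16 + 64)) + 16/3 = (13 + 36) + 16/3 = 49 + 16/3 = 163/3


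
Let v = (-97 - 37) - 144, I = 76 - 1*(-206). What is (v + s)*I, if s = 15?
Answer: -74166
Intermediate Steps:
I = 282 (I = 76 + 206 = 282)
v = -278 (v = -134 - 144 = -278)
(v + s)*I = (-278 + 15)*282 = -263*282 = -74166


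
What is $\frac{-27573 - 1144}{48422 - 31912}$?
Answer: $- \frac{2209}{1270} \approx -1.7394$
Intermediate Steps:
$\frac{-27573 - 1144}{48422 - 31912} = - \frac{28717}{16510} = \left(-28717\right) \frac{1}{16510} = - \frac{2209}{1270}$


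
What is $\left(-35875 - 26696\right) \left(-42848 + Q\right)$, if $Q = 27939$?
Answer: $932871039$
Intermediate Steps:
$\left(-35875 - 26696\right) \left(-42848 + Q\right) = \left(-35875 - 26696\right) \left(-42848 + 27939\right) = \left(-62571\right) \left(-14909\right) = 932871039$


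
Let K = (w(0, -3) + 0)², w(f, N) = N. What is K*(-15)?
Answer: -135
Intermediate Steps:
K = 9 (K = (-3 + 0)² = (-3)² = 9)
K*(-15) = 9*(-15) = -135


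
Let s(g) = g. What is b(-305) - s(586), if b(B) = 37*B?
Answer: -11871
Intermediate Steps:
b(-305) - s(586) = 37*(-305) - 1*586 = -11285 - 586 = -11871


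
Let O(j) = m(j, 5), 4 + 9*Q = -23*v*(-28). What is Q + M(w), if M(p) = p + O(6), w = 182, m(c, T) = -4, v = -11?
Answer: -5486/9 ≈ -609.56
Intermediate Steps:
Q = -7088/9 (Q = -4/9 + (-23*(-11)*(-28))/9 = -4/9 + (253*(-28))/9 = -4/9 + (⅑)*(-7084) = -4/9 - 7084/9 = -7088/9 ≈ -787.56)
O(j) = -4
M(p) = -4 + p (M(p) = p - 4 = -4 + p)
Q + M(w) = -7088/9 + (-4 + 182) = -7088/9 + 178 = -5486/9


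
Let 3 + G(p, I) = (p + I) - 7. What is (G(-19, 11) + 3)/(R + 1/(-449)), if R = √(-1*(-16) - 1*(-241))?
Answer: -6735/51811456 - 3024015*√257/51811456 ≈ -0.93580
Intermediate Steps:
G(p, I) = -10 + I + p (G(p, I) = -3 + ((p + I) - 7) = -3 + ((I + p) - 7) = -3 + (-7 + I + p) = -10 + I + p)
R = √257 (R = √(16 + 241) = √257 ≈ 16.031)
(G(-19, 11) + 3)/(R + 1/(-449)) = ((-10 + 11 - 19) + 3)/(√257 + 1/(-449)) = (-18 + 3)/(√257 - 1/449) = -15/(-1/449 + √257)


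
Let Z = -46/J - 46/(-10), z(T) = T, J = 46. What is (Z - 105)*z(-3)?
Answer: 1521/5 ≈ 304.20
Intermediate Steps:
Z = 18/5 (Z = -46/46 - 46/(-10) = -46*1/46 - 46*(-⅒) = -1 + 23/5 = 18/5 ≈ 3.6000)
(Z - 105)*z(-3) = (18/5 - 105)*(-3) = -507/5*(-3) = 1521/5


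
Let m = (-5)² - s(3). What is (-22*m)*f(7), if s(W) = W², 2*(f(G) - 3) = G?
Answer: -2288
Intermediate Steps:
f(G) = 3 + G/2
m = 16 (m = (-5)² - 1*3² = 25 - 1*9 = 25 - 9 = 16)
(-22*m)*f(7) = (-22*16)*(3 + (½)*7) = -352*(3 + 7/2) = -352*13/2 = -2288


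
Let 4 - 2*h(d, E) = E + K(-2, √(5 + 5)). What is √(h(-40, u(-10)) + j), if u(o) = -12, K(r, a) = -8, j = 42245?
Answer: √42257 ≈ 205.56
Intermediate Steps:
h(d, E) = 6 - E/2 (h(d, E) = 2 - (E - 8)/2 = 2 - (-8 + E)/2 = 2 + (4 - E/2) = 6 - E/2)
√(h(-40, u(-10)) + j) = √((6 - ½*(-12)) + 42245) = √((6 + 6) + 42245) = √(12 + 42245) = √42257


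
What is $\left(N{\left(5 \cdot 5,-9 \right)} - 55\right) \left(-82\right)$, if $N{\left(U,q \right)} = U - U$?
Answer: $4510$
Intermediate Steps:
$N{\left(U,q \right)} = 0$
$\left(N{\left(5 \cdot 5,-9 \right)} - 55\right) \left(-82\right) = \left(0 - 55\right) \left(-82\right) = \left(-55\right) \left(-82\right) = 4510$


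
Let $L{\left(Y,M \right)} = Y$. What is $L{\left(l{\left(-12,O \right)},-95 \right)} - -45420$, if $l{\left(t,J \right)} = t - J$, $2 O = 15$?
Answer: $\frac{90801}{2} \approx 45401.0$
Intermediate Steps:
$O = \frac{15}{2}$ ($O = \frac{1}{2} \cdot 15 = \frac{15}{2} \approx 7.5$)
$L{\left(l{\left(-12,O \right)},-95 \right)} - -45420 = \left(-12 - \frac{15}{2}\right) - -45420 = \left(-12 - \frac{15}{2}\right) + 45420 = - \frac{39}{2} + 45420 = \frac{90801}{2}$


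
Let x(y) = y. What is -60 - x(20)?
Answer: -80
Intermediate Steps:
-60 - x(20) = -60 - 1*20 = -60 - 20 = -80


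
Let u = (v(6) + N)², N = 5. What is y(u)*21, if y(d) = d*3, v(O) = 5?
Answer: 6300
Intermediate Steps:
u = 100 (u = (5 + 5)² = 10² = 100)
y(d) = 3*d
y(u)*21 = (3*100)*21 = 300*21 = 6300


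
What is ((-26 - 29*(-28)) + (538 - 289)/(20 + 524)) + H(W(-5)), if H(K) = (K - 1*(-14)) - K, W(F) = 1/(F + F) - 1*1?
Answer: 435449/544 ≈ 800.46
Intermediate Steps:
W(F) = -1 + 1/(2*F) (W(F) = 1/(2*F) - 1 = -1 + 1/(2*F))
H(K) = 14 (H(K) = (K + 14) - K = (14 + K) - K = 14)
((-26 - 29*(-28)) + (538 - 289)/(20 + 524)) + H(W(-5)) = ((-26 - 29*(-28)) + (538 - 289)/(20 + 524)) + 14 = ((-26 + 812) + 249/544) + 14 = (786 + 249*(1/544)) + 14 = (786 + 249/544) + 14 = 427833/544 + 14 = 435449/544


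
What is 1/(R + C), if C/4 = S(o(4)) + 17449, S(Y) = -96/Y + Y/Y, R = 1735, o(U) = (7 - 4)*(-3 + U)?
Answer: 1/71407 ≈ 1.4004e-5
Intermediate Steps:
o(U) = -9 + 3*U (o(U) = 3*(-3 + U) = -9 + 3*U)
S(Y) = 1 - 96/Y (S(Y) = -96/Y + 1 = 1 - 96/Y)
C = 69672 (C = 4*((-96 + (-9 + 3*4))/(-9 + 3*4) + 17449) = 4*((-96 + (-9 + 12))/(-9 + 12) + 17449) = 4*((-96 + 3)/3 + 17449) = 4*((⅓)*(-93) + 17449) = 4*(-31 + 17449) = 4*17418 = 69672)
1/(R + C) = 1/(1735 + 69672) = 1/71407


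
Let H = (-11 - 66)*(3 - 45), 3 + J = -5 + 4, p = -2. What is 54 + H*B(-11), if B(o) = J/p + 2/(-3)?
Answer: 4366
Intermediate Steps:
J = -4 (J = -3 + (-5 + 4) = -3 - 1 = -4)
B(o) = 4/3 (B(o) = -4/(-2) + 2/(-3) = -4*(-½) + 2*(-⅓) = 2 - ⅔ = 4/3)
H = 3234 (H = -77*(-42) = 3234)
54 + H*B(-11) = 54 + 3234*(4/3) = 54 + 4312 = 4366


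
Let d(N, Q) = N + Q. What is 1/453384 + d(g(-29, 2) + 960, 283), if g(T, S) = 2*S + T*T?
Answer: 946665793/453384 ≈ 2088.0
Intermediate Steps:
g(T, S) = T² + 2*S (g(T, S) = 2*S + T² = T² + 2*S)
1/453384 + d(g(-29, 2) + 960, 283) = 1/453384 + ((((-29)² + 2*2) + 960) + 283) = 1/453384 + (((841 + 4) + 960) + 283) = 1/453384 + ((845 + 960) + 283) = 1/453384 + (1805 + 283) = 1/453384 + 2088 = 946665793/453384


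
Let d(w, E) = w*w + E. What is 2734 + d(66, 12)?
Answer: 7102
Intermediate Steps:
d(w, E) = E + w² (d(w, E) = w² + E = E + w²)
2734 + d(66, 12) = 2734 + (12 + 66²) = 2734 + (12 + 4356) = 2734 + 4368 = 7102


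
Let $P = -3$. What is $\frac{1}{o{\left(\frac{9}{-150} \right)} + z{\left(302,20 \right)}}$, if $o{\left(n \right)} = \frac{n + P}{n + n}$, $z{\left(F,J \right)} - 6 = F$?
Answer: $\frac{2}{667} \approx 0.0029985$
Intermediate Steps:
$z{\left(F,J \right)} = 6 + F$
$o{\left(n \right)} = \frac{-3 + n}{2 n}$ ($o{\left(n \right)} = \frac{n - 3}{n + n} = \frac{-3 + n}{2 n}$)
$\frac{1}{o{\left(\frac{9}{-150} \right)} + z{\left(302,20 \right)}} = \frac{1}{\frac{-3 + \frac{9}{-150}}{2 \frac{9}{-150}} + \left(6 + 302\right)} = \frac{1}{\frac{-3 + 9 \left(- \frac{1}{150}\right)}{2 \cdot 9 \left(- \frac{1}{150}\right)} + 308} = \frac{1}{\frac{-3 - \frac{3}{50}}{2 \left(- \frac{3}{50}\right)} + 308} = \frac{1}{\frac{1}{2} \left(- \frac{50}{3}\right) \left(- \frac{153}{50}\right) + 308} = \frac{1}{\frac{51}{2} + 308} = \frac{1}{\frac{667}{2}} = \frac{2}{667}$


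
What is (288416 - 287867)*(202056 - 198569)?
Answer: 1914363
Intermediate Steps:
(288416 - 287867)*(202056 - 198569) = 549*3487 = 1914363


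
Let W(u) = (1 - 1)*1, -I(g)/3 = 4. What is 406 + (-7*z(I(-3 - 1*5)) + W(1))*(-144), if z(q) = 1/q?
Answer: 322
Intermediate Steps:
I(g) = -12 (I(g) = -3*4 = -12)
W(u) = 0 (W(u) = 0*1 = 0)
406 + (-7*z(I(-3 - 1*5)) + W(1))*(-144) = 406 + (-7/(-12) + 0)*(-144) = 406 + (-7*(-1/12) + 0)*(-144) = 406 + (7/12 + 0)*(-144) = 406 + (7/12)*(-144) = 406 - 84 = 322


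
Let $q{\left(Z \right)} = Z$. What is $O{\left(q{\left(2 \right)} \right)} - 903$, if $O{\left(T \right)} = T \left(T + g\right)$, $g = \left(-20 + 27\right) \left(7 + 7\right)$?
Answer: $-703$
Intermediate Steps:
$g = 98$ ($g = 7 \cdot 14 = 98$)
$O{\left(T \right)} = T \left(98 + T\right)$ ($O{\left(T \right)} = T \left(T + 98\right) = T \left(98 + T\right)$)
$O{\left(q{\left(2 \right)} \right)} - 903 = 2 \left(98 + 2\right) - 903 = 2 \cdot 100 - 903 = 200 - 903 = -703$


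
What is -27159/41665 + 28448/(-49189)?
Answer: -360172853/292779955 ≈ -1.2302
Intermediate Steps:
-27159/41665 + 28448/(-49189) = -27159*1/41665 + 28448*(-1/49189) = -27159/41665 - 4064/7027 = -360172853/292779955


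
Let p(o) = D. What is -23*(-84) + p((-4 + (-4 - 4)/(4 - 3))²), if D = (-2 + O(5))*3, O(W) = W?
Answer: 1941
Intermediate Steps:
D = 9 (D = (-2 + 5)*3 = 3*3 = 9)
p(o) = 9
-23*(-84) + p((-4 + (-4 - 4)/(4 - 3))²) = -23*(-84) + 9 = 1932 + 9 = 1941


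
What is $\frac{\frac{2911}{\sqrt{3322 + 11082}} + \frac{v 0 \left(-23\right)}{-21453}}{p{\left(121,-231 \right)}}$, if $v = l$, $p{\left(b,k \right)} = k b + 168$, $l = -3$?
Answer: $- \frac{2911 \sqrt{3601}}{200093166} \approx -0.00087301$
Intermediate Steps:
$p{\left(b,k \right)} = 168 + b k$ ($p{\left(b,k \right)} = b k + 168 = 168 + b k$)
$v = -3$
$\frac{\frac{2911}{\sqrt{3322 + 11082}} + \frac{v 0 \left(-23\right)}{-21453}}{p{\left(121,-231 \right)}} = \frac{\frac{2911}{\sqrt{3322 + 11082}} + \frac{\left(-3\right) 0 \left(-23\right)}{-21453}}{168 + 121 \left(-231\right)} = \frac{\frac{2911}{\sqrt{14404}} + 0 \left(-23\right) \left(- \frac{1}{21453}\right)}{168 - 27951} = \frac{\frac{2911}{2 \sqrt{3601}} + 0 \left(- \frac{1}{21453}\right)}{-27783} = \left(2911 \frac{\sqrt{3601}}{7202} + 0\right) \left(- \frac{1}{27783}\right) = \left(\frac{2911 \sqrt{3601}}{7202} + 0\right) \left(- \frac{1}{27783}\right) = \frac{2911 \sqrt{3601}}{7202} \left(- \frac{1}{27783}\right) = - \frac{2911 \sqrt{3601}}{200093166}$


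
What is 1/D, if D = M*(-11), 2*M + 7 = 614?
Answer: -2/6677 ≈ -0.00029954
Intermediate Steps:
M = 607/2 (M = -7/2 + (1/2)*614 = -7/2 + 307 = 607/2 ≈ 303.50)
D = -6677/2 (D = (607/2)*(-11) = -6677/2 ≈ -3338.5)
1/D = 1/(-6677/2) = -2/6677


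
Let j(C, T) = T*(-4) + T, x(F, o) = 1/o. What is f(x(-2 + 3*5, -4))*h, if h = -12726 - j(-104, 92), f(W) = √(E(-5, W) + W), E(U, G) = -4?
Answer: -6225*I*√17 ≈ -25666.0*I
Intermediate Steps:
j(C, T) = -3*T (j(C, T) = -4*T + T = -3*T)
f(W) = √(-4 + W)
h = -12450 (h = -12726 - (-3)*92 = -12726 - 1*(-276) = -12726 + 276 = -12450)
f(x(-2 + 3*5, -4))*h = √(-4 + 1/(-4))*(-12450) = √(-4 - ¼)*(-12450) = √(-17/4)*(-12450) = (I*√17/2)*(-12450) = -6225*I*√17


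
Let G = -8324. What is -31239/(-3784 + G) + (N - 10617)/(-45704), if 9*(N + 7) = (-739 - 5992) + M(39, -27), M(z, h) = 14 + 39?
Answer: 16305904/5764417 ≈ 2.8287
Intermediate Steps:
M(z, h) = 53
N = -749 (N = -7 + ((-739 - 5992) + 53)/9 = -7 + (-6731 + 53)/9 = -7 + (⅑)*(-6678) = -7 - 742 = -749)
-31239/(-3784 + G) + (N - 10617)/(-45704) = -31239/(-3784 - 8324) + (-749 - 10617)/(-45704) = -31239/(-12108) - 11366*(-1/45704) = -31239*(-1/12108) + 5683/22852 = 10413/4036 + 5683/22852 = 16305904/5764417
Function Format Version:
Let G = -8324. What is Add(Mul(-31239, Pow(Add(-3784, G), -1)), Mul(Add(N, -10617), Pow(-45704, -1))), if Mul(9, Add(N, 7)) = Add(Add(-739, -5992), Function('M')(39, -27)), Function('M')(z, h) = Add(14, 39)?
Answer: Rational(16305904, 5764417) ≈ 2.8287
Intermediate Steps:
Function('M')(z, h) = 53
N = -749 (N = Add(-7, Mul(Rational(1, 9), Add(Add(-739, -5992), 53))) = Add(-7, Mul(Rational(1, 9), Add(-6731, 53))) = Add(-7, Mul(Rational(1, 9), -6678)) = Add(-7, -742) = -749)
Add(Mul(-31239, Pow(Add(-3784, G), -1)), Mul(Add(N, -10617), Pow(-45704, -1))) = Add(Mul(-31239, Pow(Add(-3784, -8324), -1)), Mul(Add(-749, -10617), Pow(-45704, -1))) = Add(Mul(-31239, Pow(-12108, -1)), Mul(-11366, Rational(-1, 45704))) = Add(Mul(-31239, Rational(-1, 12108)), Rational(5683, 22852)) = Add(Rational(10413, 4036), Rational(5683, 22852)) = Rational(16305904, 5764417)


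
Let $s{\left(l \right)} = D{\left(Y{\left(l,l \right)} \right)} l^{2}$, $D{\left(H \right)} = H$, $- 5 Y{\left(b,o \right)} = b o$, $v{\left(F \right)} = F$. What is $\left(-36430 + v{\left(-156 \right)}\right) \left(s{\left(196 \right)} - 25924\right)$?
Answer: $\frac{53997960680136}{5} \approx 1.08 \cdot 10^{13}$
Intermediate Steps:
$Y{\left(b,o \right)} = - \frac{b o}{5}$
$s{\left(l \right)} = - \frac{l^{4}}{5}$ ($s{\left(l \right)} = - \frac{l l}{5} l^{2} = - \frac{l^{2}}{5} l^{2} = - \frac{l^{4}}{5}$)
$\left(-36430 + v{\left(-156 \right)}\right) \left(s{\left(196 \right)} - 25924\right) = \left(-36430 - 156\right) \left(- \frac{196^{4}}{5} - 25924\right) = - 36586 \left(\left(- \frac{1}{5}\right) 1475789056 - 25924\right) = - 36586 \left(- \frac{1475789056}{5} - 25924\right) = \left(-36586\right) \left(- \frac{1475918676}{5}\right) = \frac{53997960680136}{5}$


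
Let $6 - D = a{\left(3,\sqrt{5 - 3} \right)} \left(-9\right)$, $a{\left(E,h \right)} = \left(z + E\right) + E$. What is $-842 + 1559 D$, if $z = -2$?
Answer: $64636$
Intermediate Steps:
$a{\left(E,h \right)} = -2 + 2 E$ ($a{\left(E,h \right)} = \left(-2 + E\right) + E = -2 + 2 E$)
$D = 42$ ($D = 6 - \left(-2 + 2 \cdot 3\right) \left(-9\right) = 6 - \left(-2 + 6\right) \left(-9\right) = 6 - 4 \left(-9\right) = 6 - -36 = 6 + 36 = 42$)
$-842 + 1559 D = -842 + 1559 \cdot 42 = -842 + 65478 = 64636$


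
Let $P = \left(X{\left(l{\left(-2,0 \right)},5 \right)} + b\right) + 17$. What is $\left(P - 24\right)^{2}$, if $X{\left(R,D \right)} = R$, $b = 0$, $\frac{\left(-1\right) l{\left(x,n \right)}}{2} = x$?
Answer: $9$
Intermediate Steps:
$l{\left(x,n \right)} = - 2 x$
$P = 21$ ($P = \left(\left(-2\right) \left(-2\right) + 0\right) + 17 = \left(4 + 0\right) + 17 = 4 + 17 = 21$)
$\left(P - 24\right)^{2} = \left(21 - 24\right)^{2} = \left(-3\right)^{2} = 9$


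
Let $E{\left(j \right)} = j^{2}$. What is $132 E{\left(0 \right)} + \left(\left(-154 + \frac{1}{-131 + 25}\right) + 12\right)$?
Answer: $- \frac{15053}{106} \approx -142.01$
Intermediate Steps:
$132 E{\left(0 \right)} + \left(\left(-154 + \frac{1}{-131 + 25}\right) + 12\right) = 132 \cdot 0^{2} + \left(\left(-154 + \frac{1}{-131 + 25}\right) + 12\right) = 132 \cdot 0 + \left(\left(-154 + \frac{1}{-106}\right) + 12\right) = 0 + \left(\left(-154 - \frac{1}{106}\right) + 12\right) = 0 + \left(- \frac{16325}{106} + 12\right) = 0 - \frac{15053}{106} = - \frac{15053}{106}$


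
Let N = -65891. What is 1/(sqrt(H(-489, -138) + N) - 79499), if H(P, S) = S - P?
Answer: -79499/6320156541 - 2*I*sqrt(16385)/6320156541 ≈ -1.2579e-5 - 4.0507e-8*I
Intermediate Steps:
1/(sqrt(H(-489, -138) + N) - 79499) = 1/(sqrt((-138 - 1*(-489)) - 65891) - 79499) = 1/(sqrt((-138 + 489) - 65891) - 79499) = 1/(sqrt(351 - 65891) - 79499) = 1/(sqrt(-65540) - 79499) = 1/(2*I*sqrt(16385) - 79499) = 1/(-79499 + 2*I*sqrt(16385))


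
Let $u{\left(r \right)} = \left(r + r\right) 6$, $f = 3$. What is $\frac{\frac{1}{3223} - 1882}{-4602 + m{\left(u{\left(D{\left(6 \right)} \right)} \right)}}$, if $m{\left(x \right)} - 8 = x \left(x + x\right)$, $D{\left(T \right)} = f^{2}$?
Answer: $- \frac{356805}{3551746} \approx -0.10046$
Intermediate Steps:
$D{\left(T \right)} = 9$ ($D{\left(T \right)} = 3^{2} = 9$)
$u{\left(r \right)} = 12 r$ ($u{\left(r \right)} = 2 r 6 = 12 r$)
$m{\left(x \right)} = 8 + 2 x^{2}$ ($m{\left(x \right)} = 8 + x \left(x + x\right) = 8 + x 2 x = 8 + 2 x^{2}$)
$\frac{\frac{1}{3223} - 1882}{-4602 + m{\left(u{\left(D{\left(6 \right)} \right)} \right)}} = \frac{\frac{1}{3223} - 1882}{-4602 + \left(8 + 2 \left(12 \cdot 9\right)^{2}\right)} = \frac{\frac{1}{3223} - 1882}{-4602 + \left(8 + 2 \cdot 108^{2}\right)} = - \frac{6065685}{3223 \left(-4602 + \left(8 + 2 \cdot 11664\right)\right)} = - \frac{6065685}{3223 \left(-4602 + \left(8 + 23328\right)\right)} = - \frac{6065685}{3223 \left(-4602 + 23336\right)} = - \frac{6065685}{3223 \cdot 18734} = \left(- \frac{6065685}{3223}\right) \frac{1}{18734} = - \frac{356805}{3551746}$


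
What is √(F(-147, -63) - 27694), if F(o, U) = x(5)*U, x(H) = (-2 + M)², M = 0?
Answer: I*√27946 ≈ 167.17*I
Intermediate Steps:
x(H) = 4 (x(H) = (-2 + 0)² = (-2)² = 4)
F(o, U) = 4*U
√(F(-147, -63) - 27694) = √(4*(-63) - 27694) = √(-252 - 27694) = √(-27946) = I*√27946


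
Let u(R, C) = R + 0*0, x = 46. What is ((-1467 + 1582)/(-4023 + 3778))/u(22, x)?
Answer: -23/1078 ≈ -0.021336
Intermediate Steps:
u(R, C) = R (u(R, C) = R + 0 = R)
((-1467 + 1582)/(-4023 + 3778))/u(22, x) = ((-1467 + 1582)/(-4023 + 3778))/22 = (115/(-245))*(1/22) = (115*(-1/245))*(1/22) = -23/49*1/22 = -23/1078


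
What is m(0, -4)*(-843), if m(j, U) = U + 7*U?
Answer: 26976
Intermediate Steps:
m(j, U) = 8*U
m(0, -4)*(-843) = (8*(-4))*(-843) = -32*(-843) = 26976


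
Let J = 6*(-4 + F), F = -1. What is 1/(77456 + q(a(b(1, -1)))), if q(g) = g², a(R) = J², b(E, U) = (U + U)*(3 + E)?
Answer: 1/887456 ≈ 1.1268e-6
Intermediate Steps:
b(E, U) = 2*U*(3 + E) (b(E, U) = (2*U)*(3 + E) = 2*U*(3 + E))
J = -30 (J = 6*(-4 - 1) = 6*(-5) = -30)
a(R) = 900 (a(R) = (-30)² = 900)
1/(77456 + q(a(b(1, -1)))) = 1/(77456 + 900²) = 1/(77456 + 810000) = 1/887456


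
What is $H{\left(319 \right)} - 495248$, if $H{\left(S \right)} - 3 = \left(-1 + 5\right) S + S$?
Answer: $-493650$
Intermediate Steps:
$H{\left(S \right)} = 3 + 5 S$ ($H{\left(S \right)} = 3 + \left(\left(-1 + 5\right) S + S\right) = 3 + \left(4 S + S\right) = 3 + 5 S$)
$H{\left(319 \right)} - 495248 = \left(3 + 5 \cdot 319\right) - 495248 = \left(3 + 1595\right) - 495248 = 1598 - 495248 = -493650$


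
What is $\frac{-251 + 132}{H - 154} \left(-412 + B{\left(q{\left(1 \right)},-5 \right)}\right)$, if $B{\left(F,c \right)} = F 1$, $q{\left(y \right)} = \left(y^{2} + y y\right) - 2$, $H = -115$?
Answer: $- \frac{49028}{269} \approx -182.26$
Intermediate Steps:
$q{\left(y \right)} = -2 + 2 y^{2}$ ($q{\left(y \right)} = \left(y^{2} + y^{2}\right) - 2 = 2 y^{2} - 2 = -2 + 2 y^{2}$)
$B{\left(F,c \right)} = F$
$\frac{-251 + 132}{H - 154} \left(-412 + B{\left(q{\left(1 \right)},-5 \right)}\right) = \frac{-251 + 132}{-115 - 154} \left(-412 - \left(2 - 2 \cdot 1^{2}\right)\right) = - \frac{119}{-269} \left(-412 + \left(-2 + 2 \cdot 1\right)\right) = \left(-119\right) \left(- \frac{1}{269}\right) \left(-412 + \left(-2 + 2\right)\right) = \frac{119 \left(-412 + 0\right)}{269} = \frac{119}{269} \left(-412\right) = - \frac{49028}{269}$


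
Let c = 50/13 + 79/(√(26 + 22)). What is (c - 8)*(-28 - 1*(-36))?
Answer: -432/13 + 158*√3/3 ≈ 57.991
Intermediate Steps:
c = 50/13 + 79*√3/12 (c = 50*(1/13) + 79/(√48) = 50/13 + 79/((4*√3)) = 50/13 + 79*(√3/12) = 50/13 + 79*√3/12 ≈ 15.249)
(c - 8)*(-28 - 1*(-36)) = ((50/13 + 79*√3/12) - 8)*(-28 - 1*(-36)) = (-54/13 + 79*√3/12)*(-28 + 36) = (-54/13 + 79*√3/12)*8 = -432/13 + 158*√3/3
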